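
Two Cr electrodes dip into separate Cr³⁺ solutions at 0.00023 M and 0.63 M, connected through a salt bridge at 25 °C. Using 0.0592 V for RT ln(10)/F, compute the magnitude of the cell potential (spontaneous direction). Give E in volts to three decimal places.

+0.068 V

For a concentration cell E°cell = 0. The 0.63 M side is the cathode (reduction is favoured where [Cr³⁺] is higher).
With n = 3, E = −(0.0592/3) log([Cr³⁺]ₐₙ/[Cr³⁺]꜀ₐₜ) = −(0.0592/3) log(0.00023/0.63) = −(0.0592/3)(-3.438) = +0.068 V.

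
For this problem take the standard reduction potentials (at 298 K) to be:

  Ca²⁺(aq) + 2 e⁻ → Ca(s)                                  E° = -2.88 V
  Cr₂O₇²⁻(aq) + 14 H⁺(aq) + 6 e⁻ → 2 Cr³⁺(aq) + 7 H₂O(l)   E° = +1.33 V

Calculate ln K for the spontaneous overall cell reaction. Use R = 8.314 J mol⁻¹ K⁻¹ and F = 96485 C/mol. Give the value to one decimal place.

983.7

Cathode: Cr₂O₇²⁻/Cr³⁺; anode: Ca²⁺/Ca. E°cell = (+1.33) − (-2.88) = +4.21 V, with n = 6.
ΔG° = −nFE° = −RT ln K, so ln K = nFE°/(RT) = (6)(96485)(+4.21) / ((8.314)(298)) = 983.709.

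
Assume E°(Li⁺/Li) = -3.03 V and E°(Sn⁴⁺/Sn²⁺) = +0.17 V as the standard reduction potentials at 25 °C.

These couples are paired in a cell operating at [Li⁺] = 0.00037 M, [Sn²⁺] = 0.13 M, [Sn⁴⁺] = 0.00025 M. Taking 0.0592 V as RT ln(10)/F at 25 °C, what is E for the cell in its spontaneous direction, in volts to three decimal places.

Sn⁴⁺/Sn²⁺ is the cathode (higher E°), Li⁺/Li the anode: E°cell = +0.17 − (-3.03) = +3.20 V, n = 2.
Overall: Sn⁴⁺(aq) + 2 Li(s) → Sn²⁺(aq) + 2 Li⁺(aq)
Q = [Sn²⁺]·[Li⁺]^2 / ([Sn⁴⁺]); log Q = -4.148.
E = E° − (0.0592/n) log Q = +3.20 − (0.0592/2)(-4.148) = +3.323 V.

+3.323 V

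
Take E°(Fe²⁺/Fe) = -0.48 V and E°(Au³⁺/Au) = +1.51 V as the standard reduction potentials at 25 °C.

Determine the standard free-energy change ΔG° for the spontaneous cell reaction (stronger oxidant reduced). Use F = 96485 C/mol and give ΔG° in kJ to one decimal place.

-1152.0 kJ

Au³⁺/Au (E° = +1.51 V) is the cathode; Fe²⁺/Fe (E° = -0.48 V) is the anode, so E°cell = +1.99 V.
Balancing electrons gives n = 6 (lcm of 3 and 2).
ΔG° = −nFE° = −(6)(96485)(+1.99) = -1,152,031 J = -1152.0 kJ.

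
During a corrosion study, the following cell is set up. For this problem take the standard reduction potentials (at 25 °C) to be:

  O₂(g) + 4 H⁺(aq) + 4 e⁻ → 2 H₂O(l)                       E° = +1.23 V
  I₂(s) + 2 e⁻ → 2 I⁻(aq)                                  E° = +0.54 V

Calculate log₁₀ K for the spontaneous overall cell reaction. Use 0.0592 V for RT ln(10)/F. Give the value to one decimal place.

46.6

Cathode: O₂/H₂O; anode: I₂/I⁻. E°cell = +0.69 V, n = 4.
log K = nE°cell / 0.0592 = (4)(+0.69) / 0.0592 = 46.6.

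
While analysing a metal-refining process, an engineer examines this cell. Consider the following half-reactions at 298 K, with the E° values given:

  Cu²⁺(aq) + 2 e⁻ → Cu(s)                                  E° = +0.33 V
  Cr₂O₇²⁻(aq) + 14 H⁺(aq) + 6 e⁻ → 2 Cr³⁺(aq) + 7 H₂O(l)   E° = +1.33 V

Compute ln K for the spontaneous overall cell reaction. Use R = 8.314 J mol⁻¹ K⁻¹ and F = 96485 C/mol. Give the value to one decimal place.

Cathode: Cr₂O₇²⁻/Cr³⁺; anode: Cu²⁺/Cu. E°cell = (+1.33) − (+0.33) = +1.00 V, with n = 6.
ΔG° = −nFE° = −RT ln K, so ln K = nFE°/(RT) = (6)(96485)(+1.00) / ((8.314)(298)) = 233.660.

233.7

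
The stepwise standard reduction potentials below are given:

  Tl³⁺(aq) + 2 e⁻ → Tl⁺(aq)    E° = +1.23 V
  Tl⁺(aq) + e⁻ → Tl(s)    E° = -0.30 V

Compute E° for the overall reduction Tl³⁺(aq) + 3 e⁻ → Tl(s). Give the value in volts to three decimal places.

+0.720 V

Standard free energies of sequential steps add: ΔG°₃ = ΔG°₁ + ΔG°₂, so n₃E°₃ = n₁E°₁ + n₂E°₂.
E°₃ = (2×+1.23 + 1×-0.30) / 3 = (+2.160) / 3 = +0.720 V.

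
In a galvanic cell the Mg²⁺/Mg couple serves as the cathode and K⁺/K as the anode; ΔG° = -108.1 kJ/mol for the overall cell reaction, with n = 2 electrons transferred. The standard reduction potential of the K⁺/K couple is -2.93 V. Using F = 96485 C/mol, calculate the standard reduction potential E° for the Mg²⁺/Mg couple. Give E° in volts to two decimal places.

-2.37 V

E°cell = −ΔG°/(nF) = −(-108.1×10³)/((2)(96485)) = +0.560 V.
Since Mg²⁺/Mg is the cathode and K⁺/K the anode, E°cell = E°(Mg²⁺/Mg) − E°(K⁺/K).
So E°(Mg²⁺/Mg) = E°cell + E°(K⁺/K) = +0.560 + (-2.93) = -2.37 V.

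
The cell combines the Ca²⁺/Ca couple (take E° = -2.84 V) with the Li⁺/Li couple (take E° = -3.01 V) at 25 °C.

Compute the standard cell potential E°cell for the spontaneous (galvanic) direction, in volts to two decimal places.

+0.17 V

The Ca²⁺/Ca couple has the higher reduction potential, so it is the cathode; Li⁺/Li is oxidised at the anode.
E°cell = E°(cathode) − E°(anode) = (-2.84) − (-3.01) = +0.17 V.
Since E°cell > 0, the reaction is spontaneous under standard conditions.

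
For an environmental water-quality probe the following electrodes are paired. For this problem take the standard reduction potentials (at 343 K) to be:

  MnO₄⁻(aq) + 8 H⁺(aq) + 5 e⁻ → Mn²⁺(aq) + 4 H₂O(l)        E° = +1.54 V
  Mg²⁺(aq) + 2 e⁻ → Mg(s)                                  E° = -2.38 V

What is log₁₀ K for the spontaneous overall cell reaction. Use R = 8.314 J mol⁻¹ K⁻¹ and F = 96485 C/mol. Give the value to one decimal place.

576.0

Cathode: MnO₄⁻/Mn²⁺; anode: Mg²⁺/Mg. E°cell = (+1.54) − (-2.38) = +3.92 V, with n = 10.
ΔG° = −nFE° = −RT ln K, so ln K = nFE°/(RT) = (10)(96485)(+3.92) / ((8.314)(343)) = 1326.300.
log₁₀ K = 1326.300 / ln 10 = 576.0.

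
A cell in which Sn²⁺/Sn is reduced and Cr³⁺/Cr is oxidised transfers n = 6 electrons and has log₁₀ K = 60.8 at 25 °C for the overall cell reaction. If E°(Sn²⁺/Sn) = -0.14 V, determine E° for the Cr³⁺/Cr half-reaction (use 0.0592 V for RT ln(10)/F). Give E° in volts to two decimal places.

E°cell = (0.0592/n)·log K = (0.0592/6)(60.8) = +0.600 V.
Since Sn²⁺/Sn is the cathode and Cr³⁺/Cr the anode, E°cell = E°(Sn²⁺/Sn) − E°(Cr³⁺/Cr).
So E°(Cr³⁺/Cr) = E°(Sn²⁺/Sn) − E°cell = (-0.14) − (+0.600) = -0.74 V.

-0.74 V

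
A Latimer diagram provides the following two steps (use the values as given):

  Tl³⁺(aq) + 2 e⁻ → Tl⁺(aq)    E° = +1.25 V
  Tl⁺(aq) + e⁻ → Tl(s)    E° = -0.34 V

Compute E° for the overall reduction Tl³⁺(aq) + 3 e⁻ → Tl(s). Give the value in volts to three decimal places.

+0.720 V

Adding the free-energy changes (−nFE°) of the two steps gives −n₃FE°₃ = −n₁FE°₁ − n₂FE°₂.
E°₃ = (2×+1.25 + 1×-0.34) / 3 = (+2.160) / 3 = +0.720 V.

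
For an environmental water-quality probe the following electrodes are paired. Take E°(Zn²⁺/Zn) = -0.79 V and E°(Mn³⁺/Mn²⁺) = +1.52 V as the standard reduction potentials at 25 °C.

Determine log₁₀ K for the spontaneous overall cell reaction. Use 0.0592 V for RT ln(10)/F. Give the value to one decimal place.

78.0

Cathode: Mn³⁺/Mn²⁺; anode: Zn²⁺/Zn. E°cell = +2.31 V, n = 2.
log K = nE°cell / 0.0592 = (2)(+2.31) / 0.0592 = 78.0.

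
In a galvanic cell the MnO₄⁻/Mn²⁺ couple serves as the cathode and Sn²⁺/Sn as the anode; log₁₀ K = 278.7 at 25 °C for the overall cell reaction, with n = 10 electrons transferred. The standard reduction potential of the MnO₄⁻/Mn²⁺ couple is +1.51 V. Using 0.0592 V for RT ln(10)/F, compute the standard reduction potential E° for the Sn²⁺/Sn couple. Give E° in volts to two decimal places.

-0.14 V

E°cell = (0.0592/n)·log K = (0.0592/10)(278.7) = +1.650 V.
Since MnO₄⁻/Mn²⁺ is the cathode and Sn²⁺/Sn the anode, E°cell = E°(MnO₄⁻/Mn²⁺) − E°(Sn²⁺/Sn).
So E°(Sn²⁺/Sn) = E°(MnO₄⁻/Mn²⁺) − E°cell = (+1.51) − (+1.650) = -0.14 V.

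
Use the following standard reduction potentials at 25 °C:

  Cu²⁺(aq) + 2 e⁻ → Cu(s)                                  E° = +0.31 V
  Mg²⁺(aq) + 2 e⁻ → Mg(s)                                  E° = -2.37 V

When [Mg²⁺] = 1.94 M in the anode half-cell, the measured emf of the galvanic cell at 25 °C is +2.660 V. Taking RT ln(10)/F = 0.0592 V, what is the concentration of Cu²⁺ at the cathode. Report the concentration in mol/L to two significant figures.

0.41 M

Cu²⁺/Cu is the cathode, Mg²⁺/Mg the anode: E°cell = +2.68 V, n = 2.
Overall reaction: Cu²⁺(aq) + Mg(s) → Cu(s) + Mg²⁺(aq); Q = [Mg²⁺]^1/[Cu²⁺]^1.
From E = E° − (0.0592/n) log Q: log Q = (E° − E)·n/0.0592 = (+2.68 − (+2.660))·2/0.0592 = 0.6757.
So 1·log[Cu²⁺] = 1·log(1.94) − log Q = 0.2878 − (0.6757) = -0.3879; [Cu²⁺] = 10^(-0.3879) ≈ 0.41 M.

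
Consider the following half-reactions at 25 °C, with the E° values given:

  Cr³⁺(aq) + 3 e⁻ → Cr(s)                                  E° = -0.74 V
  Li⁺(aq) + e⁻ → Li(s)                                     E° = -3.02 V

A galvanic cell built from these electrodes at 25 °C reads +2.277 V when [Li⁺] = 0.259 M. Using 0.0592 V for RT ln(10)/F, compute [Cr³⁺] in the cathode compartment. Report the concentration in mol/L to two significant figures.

Cr³⁺/Cr is the cathode, Li⁺/Li the anode: E°cell = +2.28 V, n = 3.
Overall reaction: Cr³⁺(aq) + 3 Li(s) → Cr(s) + 3 Li⁺(aq); Q = [Li⁺]^3/[Cr³⁺]^1.
From E = E° − (0.0592/n) log Q: log Q = (E° − E)·n/0.0592 = (+2.28 − (+2.277))·3/0.0592 = 0.1520.
So 1·log[Cr³⁺] = 3·log(0.259) − log Q = -1.7601 − (0.1520) = -1.9121; [Cr³⁺] = 10^(-1.9121) ≈ 0.012 M.

0.012 M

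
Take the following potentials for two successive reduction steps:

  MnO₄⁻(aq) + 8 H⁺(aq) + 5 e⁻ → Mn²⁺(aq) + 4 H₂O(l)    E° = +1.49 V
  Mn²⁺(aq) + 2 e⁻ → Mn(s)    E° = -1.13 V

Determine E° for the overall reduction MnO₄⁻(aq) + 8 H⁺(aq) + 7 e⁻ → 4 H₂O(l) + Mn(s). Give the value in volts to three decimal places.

+0.741 V

Adding the free-energy changes (−nFE°) of the two steps gives −n₃FE°₃ = −n₁FE°₁ − n₂FE°₂.
E°₃ = (5×+1.49 + 2×-1.13) / 7 = (+5.190) / 7 = +0.741 V.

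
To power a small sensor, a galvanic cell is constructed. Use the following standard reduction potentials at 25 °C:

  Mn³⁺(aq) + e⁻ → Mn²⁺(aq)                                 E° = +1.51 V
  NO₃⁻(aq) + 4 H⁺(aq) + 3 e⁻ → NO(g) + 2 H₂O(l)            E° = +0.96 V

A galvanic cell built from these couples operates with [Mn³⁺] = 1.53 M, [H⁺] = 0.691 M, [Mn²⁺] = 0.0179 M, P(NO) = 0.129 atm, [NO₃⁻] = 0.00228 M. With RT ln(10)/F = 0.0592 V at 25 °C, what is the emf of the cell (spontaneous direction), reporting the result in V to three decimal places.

+0.712 V

Mn³⁺/Mn²⁺ is the cathode (higher E°), NO₃⁻/NO the anode: E°cell = +1.51 − (+0.96) = +0.55 V, n = 3.
Overall: 3 Mn³⁺(aq) + NO(g) + 2 H₂O(l) → 3 Mn²⁺(aq) + NO₃⁻(aq) + 4 H⁺(aq)
Q = [Mn²⁺]^3·[NO₃⁻]·[H⁺]^4 / ([Mn³⁺]^3·P(NO)); log Q = -8.190.
E = E° − (0.0592/n) log Q = +0.55 − (0.0592/3)(-8.190) = +0.712 V.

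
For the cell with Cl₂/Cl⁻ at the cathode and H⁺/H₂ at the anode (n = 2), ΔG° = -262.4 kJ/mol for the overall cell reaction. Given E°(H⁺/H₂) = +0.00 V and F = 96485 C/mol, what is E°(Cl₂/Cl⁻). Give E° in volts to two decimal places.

+1.36 V

E°cell = −ΔG°/(nF) = −(-262.4×10³)/((2)(96485)) = +1.360 V.
Since Cl₂/Cl⁻ is the cathode and H⁺/H₂ the anode, E°cell = E°(Cl₂/Cl⁻) − E°(H⁺/H₂).
So E°(Cl₂/Cl⁻) = E°cell + E°(H⁺/H₂) = +1.360 + (+0.00) = +1.36 V.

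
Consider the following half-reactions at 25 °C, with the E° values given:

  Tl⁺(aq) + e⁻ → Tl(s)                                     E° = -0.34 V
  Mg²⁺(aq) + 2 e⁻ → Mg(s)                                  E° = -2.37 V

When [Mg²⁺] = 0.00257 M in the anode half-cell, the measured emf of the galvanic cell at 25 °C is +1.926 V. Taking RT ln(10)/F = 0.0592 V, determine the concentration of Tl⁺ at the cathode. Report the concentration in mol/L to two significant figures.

Tl⁺/Tl is the cathode, Mg²⁺/Mg the anode: E°cell = +2.03 V, n = 2.
Overall reaction: 2 Tl⁺(aq) + Mg(s) → 2 Tl(s) + Mg²⁺(aq); Q = [Mg²⁺]^1/[Tl⁺]^2.
From E = E° − (0.0592/n) log Q: log Q = (E° − E)·n/0.0592 = (+2.03 − (+1.926))·2/0.0592 = 3.5135.
So 2·log[Tl⁺] = 1·log(0.00257) − log Q = -2.5901 − (3.5135) = -6.1036; log[Tl⁺] = -6.1036 / 2 = -3.0518; [Tl⁺] = 10^(-3.0518) ≈ 0.00089 M.

0.00089 M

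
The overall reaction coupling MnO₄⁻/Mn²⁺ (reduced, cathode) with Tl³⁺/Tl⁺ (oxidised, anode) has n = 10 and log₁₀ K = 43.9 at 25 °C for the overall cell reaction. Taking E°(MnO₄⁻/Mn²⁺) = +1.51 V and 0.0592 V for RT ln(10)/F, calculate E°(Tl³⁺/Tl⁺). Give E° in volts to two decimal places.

+1.25 V

E°cell = (0.0592/n)·log K = (0.0592/10)(43.9) = +0.260 V.
Since MnO₄⁻/Mn²⁺ is the cathode and Tl³⁺/Tl⁺ the anode, E°cell = E°(MnO₄⁻/Mn²⁺) − E°(Tl³⁺/Tl⁺).
So E°(Tl³⁺/Tl⁺) = E°(MnO₄⁻/Mn²⁺) − E°cell = (+1.51) − (+0.260) = +1.25 V.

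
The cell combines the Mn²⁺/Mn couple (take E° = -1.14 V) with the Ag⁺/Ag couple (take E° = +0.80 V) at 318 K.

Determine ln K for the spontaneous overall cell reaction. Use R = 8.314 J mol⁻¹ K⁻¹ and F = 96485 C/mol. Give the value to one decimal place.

Cathode: Ag⁺/Ag; anode: Mn²⁺/Mn. E°cell = (+0.80) − (-1.14) = +1.94 V, with n = 2.
ΔG° = −nFE° = −RT ln K, so ln K = nFE°/(RT) = (2)(96485)(+1.94) / ((8.314)(318)) = 141.597.

141.6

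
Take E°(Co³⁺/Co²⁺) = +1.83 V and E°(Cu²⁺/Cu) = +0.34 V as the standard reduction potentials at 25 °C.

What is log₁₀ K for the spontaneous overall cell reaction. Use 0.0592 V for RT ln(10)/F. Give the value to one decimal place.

50.3

Cathode: Co³⁺/Co²⁺; anode: Cu²⁺/Cu. E°cell = +1.49 V, n = 2.
log K = nE°cell / 0.0592 = (2)(+1.49) / 0.0592 = 50.3.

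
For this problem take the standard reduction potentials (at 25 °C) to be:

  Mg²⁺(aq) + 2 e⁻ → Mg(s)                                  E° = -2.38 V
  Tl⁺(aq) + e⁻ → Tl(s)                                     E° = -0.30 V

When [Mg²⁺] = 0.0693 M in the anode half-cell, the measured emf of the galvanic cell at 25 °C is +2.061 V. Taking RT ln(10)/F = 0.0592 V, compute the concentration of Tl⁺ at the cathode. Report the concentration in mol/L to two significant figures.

0.13 M

Tl⁺/Tl is the cathode, Mg²⁺/Mg the anode: E°cell = +2.08 V, n = 2.
Overall reaction: 2 Tl⁺(aq) + Mg(s) → 2 Tl(s) + Mg²⁺(aq); Q = [Mg²⁺]^1/[Tl⁺]^2.
From E = E° − (0.0592/n) log Q: log Q = (E° − E)·n/0.0592 = (+2.08 − (+2.061))·2/0.0592 = 0.6419.
So 2·log[Tl⁺] = 1·log(0.0693) − log Q = -1.1593 − (0.6419) = -1.8012; log[Tl⁺] = -1.8012 / 2 = -0.9006; [Tl⁺] = 10^(-0.9006) ≈ 0.13 M.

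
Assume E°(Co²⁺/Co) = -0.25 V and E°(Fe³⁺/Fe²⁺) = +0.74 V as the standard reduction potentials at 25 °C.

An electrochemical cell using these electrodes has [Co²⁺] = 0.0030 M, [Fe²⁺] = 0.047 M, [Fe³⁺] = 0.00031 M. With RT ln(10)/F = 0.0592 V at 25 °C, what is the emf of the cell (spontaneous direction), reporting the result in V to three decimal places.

+0.936 V

Fe³⁺/Fe²⁺ is the cathode (higher E°), Co²⁺/Co the anode: E°cell = +0.74 − (-0.25) = +0.99 V, n = 2.
Overall: 2 Fe³⁺(aq) + Co(s) → 2 Fe²⁺(aq) + Co²⁺(aq)
Q = [Fe²⁺]^2·[Co²⁺] / ([Fe³⁺]^2); log Q = 1.839.
E = E° − (0.0592/n) log Q = +0.99 − (0.0592/2)(1.839) = +0.936 V.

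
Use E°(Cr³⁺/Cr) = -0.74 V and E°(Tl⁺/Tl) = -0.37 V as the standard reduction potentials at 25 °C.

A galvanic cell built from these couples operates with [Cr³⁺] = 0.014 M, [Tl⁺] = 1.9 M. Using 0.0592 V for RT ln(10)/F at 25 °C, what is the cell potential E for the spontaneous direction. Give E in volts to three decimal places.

+0.423 V

Tl⁺/Tl is the cathode (higher E°), Cr³⁺/Cr the anode: E°cell = -0.37 − (-0.74) = +0.37 V, n = 3.
Overall: 3 Tl⁺(aq) + Cr(s) → 3 Tl(s) + Cr³⁺(aq)
Q = [Cr³⁺] / ([Tl⁺]^3); log Q = -2.690.
E = E° − (0.0592/n) log Q = +0.37 − (0.0592/3)(-2.690) = +0.423 V.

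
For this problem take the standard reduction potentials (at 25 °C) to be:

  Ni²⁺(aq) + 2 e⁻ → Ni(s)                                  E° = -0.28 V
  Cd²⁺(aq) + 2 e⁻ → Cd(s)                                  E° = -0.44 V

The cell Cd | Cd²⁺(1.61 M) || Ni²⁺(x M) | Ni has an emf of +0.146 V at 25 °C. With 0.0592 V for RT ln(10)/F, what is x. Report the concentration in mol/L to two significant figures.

Ni²⁺/Ni is the cathode, Cd²⁺/Cd the anode: E°cell = +0.16 V, n = 2.
Overall reaction: Ni²⁺(aq) + Cd(s) → Ni(s) + Cd²⁺(aq); Q = [Cd²⁺]^1/[Ni²⁺]^1.
From E = E° − (0.0592/n) log Q: log Q = (E° − E)·n/0.0592 = (+0.16 − (+0.146))·2/0.0592 = 0.4730.
So 1·log[Ni²⁺] = 1·log(1.61) − log Q = 0.2068 − (0.4730) = -0.2662; [Ni²⁺] = 10^(-0.2662) ≈ 0.54 M.

0.54 M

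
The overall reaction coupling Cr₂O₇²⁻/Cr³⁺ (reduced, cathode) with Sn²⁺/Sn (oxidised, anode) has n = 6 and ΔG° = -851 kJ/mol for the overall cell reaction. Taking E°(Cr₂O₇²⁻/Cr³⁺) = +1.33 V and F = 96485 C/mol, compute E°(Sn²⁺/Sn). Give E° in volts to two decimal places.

-0.14 V

E°cell = −ΔG°/(nF) = −(-851×10³)/((6)(96485)) = +1.470 V.
Since Cr₂O₇²⁻/Cr³⁺ is the cathode and Sn²⁺/Sn the anode, E°cell = E°(Cr₂O₇²⁻/Cr³⁺) − E°(Sn²⁺/Sn).
So E°(Sn²⁺/Sn) = E°(Cr₂O₇²⁻/Cr³⁺) − E°cell = (+1.33) − (+1.470) = -0.14 V.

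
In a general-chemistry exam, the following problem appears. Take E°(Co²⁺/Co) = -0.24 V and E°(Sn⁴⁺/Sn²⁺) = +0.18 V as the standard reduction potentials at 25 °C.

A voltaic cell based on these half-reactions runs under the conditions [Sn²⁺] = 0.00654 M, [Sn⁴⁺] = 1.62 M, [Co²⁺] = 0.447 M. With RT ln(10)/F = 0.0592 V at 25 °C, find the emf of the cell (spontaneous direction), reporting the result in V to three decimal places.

+0.501 V

Sn⁴⁺/Sn²⁺ is the cathode (higher E°), Co²⁺/Co the anode: E°cell = +0.18 − (-0.24) = +0.42 V, n = 2.
Overall: Sn⁴⁺(aq) + Co(s) → Sn²⁺(aq) + Co²⁺(aq)
Q = [Sn²⁺]·[Co²⁺] / ([Sn⁴⁺]); log Q = -2.744.
E = E° − (0.0592/n) log Q = +0.42 − (0.0592/2)(-2.744) = +0.501 V.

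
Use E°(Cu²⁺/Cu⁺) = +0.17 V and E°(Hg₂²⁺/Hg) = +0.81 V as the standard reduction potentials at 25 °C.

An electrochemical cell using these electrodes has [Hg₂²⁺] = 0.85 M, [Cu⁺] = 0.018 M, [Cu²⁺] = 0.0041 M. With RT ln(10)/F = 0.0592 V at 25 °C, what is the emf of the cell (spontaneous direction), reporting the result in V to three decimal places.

+0.676 V

Hg₂²⁺/Hg is the cathode (higher E°), Cu²⁺/Cu⁺ the anode: E°cell = +0.81 − (+0.17) = +0.64 V, n = 2.
Overall: Hg₂²⁺(aq) + 2 Cu⁺(aq) → 2 Hg(l) + 2 Cu²⁺(aq)
Q = [Cu²⁺]^2 / ([Hg₂²⁺]·[Cu⁺]^2); log Q = -1.214.
E = E° − (0.0592/n) log Q = +0.64 − (0.0592/2)(-1.214) = +0.676 V.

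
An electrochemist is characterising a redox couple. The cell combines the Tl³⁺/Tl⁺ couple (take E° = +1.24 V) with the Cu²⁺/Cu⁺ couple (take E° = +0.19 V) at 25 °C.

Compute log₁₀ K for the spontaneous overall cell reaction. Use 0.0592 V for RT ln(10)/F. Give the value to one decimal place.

Cathode: Tl³⁺/Tl⁺; anode: Cu²⁺/Cu⁺. E°cell = +1.05 V, n = 2.
log K = nE°cell / 0.0592 = (2)(+1.05) / 0.0592 = 35.5.

35.5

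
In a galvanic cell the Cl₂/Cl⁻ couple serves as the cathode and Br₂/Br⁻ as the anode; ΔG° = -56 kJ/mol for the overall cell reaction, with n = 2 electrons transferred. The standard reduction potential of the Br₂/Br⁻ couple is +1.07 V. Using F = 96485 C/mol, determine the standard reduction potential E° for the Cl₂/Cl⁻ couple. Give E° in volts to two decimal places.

E°cell = −ΔG°/(nF) = −(-56×10³)/((2)(96485)) = +0.290 V.
Since Cl₂/Cl⁻ is the cathode and Br₂/Br⁻ the anode, E°cell = E°(Cl₂/Cl⁻) − E°(Br₂/Br⁻).
So E°(Cl₂/Cl⁻) = E°cell + E°(Br₂/Br⁻) = +0.290 + (+1.07) = +1.36 V.

+1.36 V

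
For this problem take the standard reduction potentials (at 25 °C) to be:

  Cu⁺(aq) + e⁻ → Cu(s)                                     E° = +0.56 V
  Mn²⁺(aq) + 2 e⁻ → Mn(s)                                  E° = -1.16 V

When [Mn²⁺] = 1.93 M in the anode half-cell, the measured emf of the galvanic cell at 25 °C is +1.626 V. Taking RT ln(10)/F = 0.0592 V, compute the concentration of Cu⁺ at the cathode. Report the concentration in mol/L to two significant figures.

0.036 M

Cu⁺/Cu is the cathode, Mn²⁺/Mn the anode: E°cell = +1.72 V, n = 2.
Overall reaction: 2 Cu⁺(aq) + Mn(s) → 2 Cu(s) + Mn²⁺(aq); Q = [Mn²⁺]^1/[Cu⁺]^2.
From E = E° − (0.0592/n) log Q: log Q = (E° − E)·n/0.0592 = (+1.72 − (+1.626))·2/0.0592 = 3.1757.
So 2·log[Cu⁺] = 1·log(1.93) − log Q = 0.2856 − (3.1757) = -2.8901; log[Cu⁺] = -2.8901 / 2 = -1.4450; [Cu⁺] = 10^(-1.4450) ≈ 0.036 M.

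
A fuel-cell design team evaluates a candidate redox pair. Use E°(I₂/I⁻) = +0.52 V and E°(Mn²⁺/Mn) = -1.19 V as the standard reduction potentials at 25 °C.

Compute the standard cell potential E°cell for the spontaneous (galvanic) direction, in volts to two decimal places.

The I₂/I⁻ couple has the higher reduction potential, so it is the cathode; Mn²⁺/Mn is oxidised at the anode.
E°cell = E°(cathode) − E°(anode) = (+0.52) − (-1.19) = +1.71 V.

+1.71 V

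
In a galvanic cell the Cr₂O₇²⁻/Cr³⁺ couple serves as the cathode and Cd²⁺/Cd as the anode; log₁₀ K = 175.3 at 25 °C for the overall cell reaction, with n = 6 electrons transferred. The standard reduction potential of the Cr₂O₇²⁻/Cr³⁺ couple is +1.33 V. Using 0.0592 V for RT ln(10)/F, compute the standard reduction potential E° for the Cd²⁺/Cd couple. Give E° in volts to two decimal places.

-0.40 V

E°cell = (0.0592/n)·log K = (0.0592/6)(175.3) = +1.730 V.
Since Cr₂O₇²⁻/Cr³⁺ is the cathode and Cd²⁺/Cd the anode, E°cell = E°(Cr₂O₇²⁻/Cr³⁺) − E°(Cd²⁺/Cd).
So E°(Cd²⁺/Cd) = E°(Cr₂O₇²⁻/Cr³⁺) − E°cell = (+1.33) − (+1.730) = -0.40 V.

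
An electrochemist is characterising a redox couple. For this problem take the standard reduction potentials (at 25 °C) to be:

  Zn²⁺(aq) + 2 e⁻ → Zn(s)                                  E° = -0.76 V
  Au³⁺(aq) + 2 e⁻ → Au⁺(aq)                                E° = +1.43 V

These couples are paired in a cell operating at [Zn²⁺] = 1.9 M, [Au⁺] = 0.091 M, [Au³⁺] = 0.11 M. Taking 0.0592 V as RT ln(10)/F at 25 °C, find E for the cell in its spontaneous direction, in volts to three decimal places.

Au³⁺/Au⁺ is the cathode (higher E°), Zn²⁺/Zn the anode: E°cell = +1.43 − (-0.76) = +2.19 V, n = 2.
Overall: Au³⁺(aq) + Zn(s) → Au⁺(aq) + Zn²⁺(aq)
Q = [Au⁺]·[Zn²⁺] / ([Au³⁺]); log Q = 0.196.
E = E° − (0.0592/n) log Q = +2.19 − (0.0592/2)(0.196) = +2.184 V.

+2.184 V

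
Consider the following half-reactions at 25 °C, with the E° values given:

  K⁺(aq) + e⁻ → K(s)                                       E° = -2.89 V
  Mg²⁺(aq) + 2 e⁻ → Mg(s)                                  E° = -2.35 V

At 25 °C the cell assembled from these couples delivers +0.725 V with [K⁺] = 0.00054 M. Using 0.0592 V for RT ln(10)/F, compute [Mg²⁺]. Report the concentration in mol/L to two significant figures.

0.52 M

Mg²⁺/Mg is the cathode, K⁺/K the anode: E°cell = +0.54 V, n = 2.
Overall reaction: Mg²⁺(aq) + 2 K(s) → Mg(s) + 2 K⁺(aq); Q = [K⁺]^2/[Mg²⁺]^1.
From E = E° − (0.0592/n) log Q: log Q = (E° − E)·n/0.0592 = (+0.54 − (+0.725))·2/0.0592 = -6.2500.
So 1·log[Mg²⁺] = 2·log(0.00054) − log Q = -6.5352 − (-6.2500) = -0.2852; [Mg²⁺] = 10^(-0.2852) ≈ 0.52 M.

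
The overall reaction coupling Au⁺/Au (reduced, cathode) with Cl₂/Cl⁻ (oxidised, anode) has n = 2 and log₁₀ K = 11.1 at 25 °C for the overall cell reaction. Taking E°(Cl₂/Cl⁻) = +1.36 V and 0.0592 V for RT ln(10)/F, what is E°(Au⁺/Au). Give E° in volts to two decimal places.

+1.69 V

E°cell = (0.0592/n)·log K = (0.0592/2)(11.1) = +0.329 V.
Since Au⁺/Au is the cathode and Cl₂/Cl⁻ the anode, E°cell = E°(Au⁺/Au) − E°(Cl₂/Cl⁻).
So E°(Au⁺/Au) = E°cell + E°(Cl₂/Cl⁻) = +0.329 + (+1.36) = +1.69 V.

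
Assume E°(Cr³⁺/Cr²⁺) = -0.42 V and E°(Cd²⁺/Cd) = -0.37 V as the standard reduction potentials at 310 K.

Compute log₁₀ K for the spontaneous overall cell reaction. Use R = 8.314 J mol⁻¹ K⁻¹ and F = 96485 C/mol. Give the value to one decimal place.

Cathode: Cd²⁺/Cd; anode: Cr³⁺/Cr²⁺. E°cell = (-0.37) − (-0.42) = +0.05 V, with n = 2.
ΔG° = −nFE° = −RT ln K, so ln K = nFE°/(RT) = (2)(96485)(+0.05) / ((8.314)(310)) = 3.744.
log₁₀ K = 3.744 / ln 10 = 1.6.

1.6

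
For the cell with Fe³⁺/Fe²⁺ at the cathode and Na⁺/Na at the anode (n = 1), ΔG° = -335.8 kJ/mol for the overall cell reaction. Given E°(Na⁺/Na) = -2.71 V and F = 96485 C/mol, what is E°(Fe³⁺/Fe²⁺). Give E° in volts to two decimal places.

E°cell = −ΔG°/(nF) = −(-335.8×10³)/((1)(96485)) = +3.480 V.
Since Fe³⁺/Fe²⁺ is the cathode and Na⁺/Na the anode, E°cell = E°(Fe³⁺/Fe²⁺) − E°(Na⁺/Na).
So E°(Fe³⁺/Fe²⁺) = E°cell + E°(Na⁺/Na) = +3.480 + (-2.71) = +0.77 V.

+0.77 V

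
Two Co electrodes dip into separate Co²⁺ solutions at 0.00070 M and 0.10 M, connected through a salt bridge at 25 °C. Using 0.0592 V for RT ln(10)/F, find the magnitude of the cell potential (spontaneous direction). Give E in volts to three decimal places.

+0.064 V

For a concentration cell E°cell = 0. The 0.10 M side is the cathode (reduction is favoured where [Co²⁺] is higher).
With n = 2, E = −(0.0592/2) log([Co²⁺]ₐₙ/[Co²⁺]꜀ₐₜ) = −(0.0592/2) log(0.0007/0.1) = −(0.0592/2)(-2.155) = +0.064 V.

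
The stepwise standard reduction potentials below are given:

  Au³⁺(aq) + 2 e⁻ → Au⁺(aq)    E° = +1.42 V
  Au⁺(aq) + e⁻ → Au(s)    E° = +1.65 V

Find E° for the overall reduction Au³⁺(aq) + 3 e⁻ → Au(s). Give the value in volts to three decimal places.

+1.497 V

Since ΔG° = −nFE° is additive over sequential reductions, n₃E°₃ = n₁E°₁ + n₂E°₂.
E°₃ = (2×+1.42 + 1×+1.65) / 3 = (+4.490) / 3 = +1.497 V.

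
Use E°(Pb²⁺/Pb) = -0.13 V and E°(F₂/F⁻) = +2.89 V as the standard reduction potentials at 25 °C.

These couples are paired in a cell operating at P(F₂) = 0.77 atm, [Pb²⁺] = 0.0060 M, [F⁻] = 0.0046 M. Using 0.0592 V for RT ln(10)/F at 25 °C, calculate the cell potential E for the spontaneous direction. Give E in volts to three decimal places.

F₂/F⁻ is the cathode (higher E°), Pb²⁺/Pb the anode: E°cell = +2.89 − (-0.13) = +3.02 V, n = 2.
Overall: F₂(g) + Pb(s) → 2 F⁻(aq) + Pb²⁺(aq)
Q = [F⁻]^2·[Pb²⁺] / (P(F₂)); log Q = -6.783.
E = E° − (0.0592/n) log Q = +3.02 − (0.0592/2)(-6.783) = +3.221 V.

+3.221 V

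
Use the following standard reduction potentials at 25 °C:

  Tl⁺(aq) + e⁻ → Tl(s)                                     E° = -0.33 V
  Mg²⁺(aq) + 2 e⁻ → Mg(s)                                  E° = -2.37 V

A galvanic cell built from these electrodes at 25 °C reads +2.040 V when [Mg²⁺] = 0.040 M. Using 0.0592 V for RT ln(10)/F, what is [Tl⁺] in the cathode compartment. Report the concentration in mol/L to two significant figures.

Tl⁺/Tl is the cathode, Mg²⁺/Mg the anode: E°cell = +2.04 V, n = 2.
Overall reaction: 2 Tl⁺(aq) + Mg(s) → 2 Tl(s) + Mg²⁺(aq); Q = [Mg²⁺]^1/[Tl⁺]^2.
From E = E° − (0.0592/n) log Q: log Q = (E° − E)·n/0.0592 = (+2.04 − (+2.040))·2/0.0592 = 0.0000.
So 2·log[Tl⁺] = 1·log(0.04) − log Q = -1.3979 − (0.0000) = -1.3979; log[Tl⁺] = -1.3979 / 2 = -0.6989; [Tl⁺] = 10^(-0.6989) ≈ 0.20 M.

0.20 M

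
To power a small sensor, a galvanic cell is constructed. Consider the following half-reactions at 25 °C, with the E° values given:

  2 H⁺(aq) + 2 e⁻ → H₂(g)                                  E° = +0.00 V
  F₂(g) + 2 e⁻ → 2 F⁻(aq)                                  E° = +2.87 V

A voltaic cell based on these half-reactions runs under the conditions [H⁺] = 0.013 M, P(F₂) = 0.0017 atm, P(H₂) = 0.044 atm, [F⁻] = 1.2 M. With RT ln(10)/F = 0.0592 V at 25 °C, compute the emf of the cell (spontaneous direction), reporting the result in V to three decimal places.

F₂/F⁻ is the cathode (higher E°), H⁺/H₂ the anode: E°cell = +2.87 − (+0.00) = +2.87 V, n = 2.
Overall: F₂(g) + H₂(g) → 2 F⁻(aq) + 2 H⁺(aq)
Q = [F⁻]^2·[H⁺]^2 / (P(F₂)·P(H₂)); log Q = 0.512.
E = E° − (0.0592/n) log Q = +2.87 − (0.0592/2)(0.512) = +2.855 V.

+2.855 V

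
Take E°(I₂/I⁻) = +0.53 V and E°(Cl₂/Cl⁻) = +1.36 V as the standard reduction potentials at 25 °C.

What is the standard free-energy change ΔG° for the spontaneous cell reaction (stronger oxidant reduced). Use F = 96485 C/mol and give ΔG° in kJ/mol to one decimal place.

Cl₂/Cl⁻ (E° = +1.36 V) is the cathode; I₂/I⁻ (E° = +0.53 V) is the anode, so E°cell = +0.83 V.
Balancing electrons gives n = 2 (lcm of 2 and 2).
ΔG° = −nFE° = −(2)(96485)(+0.83) = -160,165 J = -160.2 kJ/mol.

-160.2 kJ/mol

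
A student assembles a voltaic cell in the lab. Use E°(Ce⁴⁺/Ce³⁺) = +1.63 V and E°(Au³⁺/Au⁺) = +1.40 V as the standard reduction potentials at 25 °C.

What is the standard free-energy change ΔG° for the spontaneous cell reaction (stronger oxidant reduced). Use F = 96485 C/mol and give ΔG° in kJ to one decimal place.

Ce⁴⁺/Ce³⁺ (E° = +1.63 V) is the cathode; Au³⁺/Au⁺ (E° = +1.40 V) is the anode, so E°cell = +0.23 V.
Balancing electrons gives n = 2 (lcm of 1 and 2).
ΔG° = −nFE° = −(2)(96485)(+0.23) = -44,383 J = -44.4 kJ.

-44.4 kJ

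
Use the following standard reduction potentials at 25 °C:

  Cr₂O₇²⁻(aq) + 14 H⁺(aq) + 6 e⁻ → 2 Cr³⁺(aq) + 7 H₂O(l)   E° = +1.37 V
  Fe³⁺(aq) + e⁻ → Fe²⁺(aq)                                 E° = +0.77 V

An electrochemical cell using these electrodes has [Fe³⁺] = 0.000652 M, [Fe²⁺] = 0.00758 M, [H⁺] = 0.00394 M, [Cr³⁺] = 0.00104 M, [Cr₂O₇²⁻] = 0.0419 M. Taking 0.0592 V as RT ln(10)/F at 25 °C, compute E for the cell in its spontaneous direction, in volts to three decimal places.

+0.376 V

Cr₂O₇²⁻/Cr³⁺ is the cathode (higher E°), Fe³⁺/Fe²⁺ the anode: E°cell = +1.37 − (+0.77) = +0.60 V, n = 6.
Overall: Cr₂O₇²⁻(aq) + 14 H⁺(aq) + 6 Fe²⁺(aq) → 2 Cr³⁺(aq) + 7 H₂O(l) + 6 Fe³⁺(aq)
Q = [Cr³⁺]^2·[Fe³⁺]^6 / ([Cr₂O₇²⁻]·[H⁺]^14·[Fe²⁺]^6); log Q = 22.682.
E = E° − (0.0592/n) log Q = +0.60 − (0.0592/6)(22.682) = +0.376 V.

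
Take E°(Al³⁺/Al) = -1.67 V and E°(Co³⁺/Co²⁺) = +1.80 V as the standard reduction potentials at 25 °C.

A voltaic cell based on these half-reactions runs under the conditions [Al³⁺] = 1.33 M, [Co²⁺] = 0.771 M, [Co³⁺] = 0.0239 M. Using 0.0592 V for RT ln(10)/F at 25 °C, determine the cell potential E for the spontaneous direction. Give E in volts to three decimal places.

Co³⁺/Co²⁺ is the cathode (higher E°), Al³⁺/Al the anode: E°cell = +1.80 − (-1.67) = +3.47 V, n = 3.
Overall: 3 Co³⁺(aq) + Al(s) → 3 Co²⁺(aq) + Al³⁺(aq)
Q = [Co²⁺]^3·[Al³⁺] / ([Co³⁺]^3); log Q = 4.650.
E = E° − (0.0592/n) log Q = +3.47 − (0.0592/3)(4.650) = +3.378 V.

+3.378 V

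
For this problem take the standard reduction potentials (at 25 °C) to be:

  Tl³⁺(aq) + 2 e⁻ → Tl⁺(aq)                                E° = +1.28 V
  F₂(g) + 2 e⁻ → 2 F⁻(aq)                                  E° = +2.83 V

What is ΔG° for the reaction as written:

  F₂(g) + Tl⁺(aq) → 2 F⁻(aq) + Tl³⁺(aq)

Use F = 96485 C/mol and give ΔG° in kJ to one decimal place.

As written, F₂/F⁻ is reduced (cathode) and Tl³⁺/Tl⁺ is oxidised (anode), so E°cell = (+2.83) − (+1.28) = +1.55 V.
Balancing electrons gives n = 2.
ΔG° = −nFE° = −(2)(96485)(+1.55) = -299,104 J = -299.1 kJ.

-299.1 kJ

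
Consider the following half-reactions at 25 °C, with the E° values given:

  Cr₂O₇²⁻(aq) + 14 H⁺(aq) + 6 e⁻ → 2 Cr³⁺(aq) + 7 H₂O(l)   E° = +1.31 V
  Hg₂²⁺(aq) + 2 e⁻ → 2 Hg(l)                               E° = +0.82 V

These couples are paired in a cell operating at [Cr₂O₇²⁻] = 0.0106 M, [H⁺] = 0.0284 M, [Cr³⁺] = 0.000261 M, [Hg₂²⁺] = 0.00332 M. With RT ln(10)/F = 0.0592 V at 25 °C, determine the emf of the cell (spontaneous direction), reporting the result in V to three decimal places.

+0.401 V

Cr₂O₇²⁻/Cr³⁺ is the cathode (higher E°), Hg₂²⁺/Hg the anode: E°cell = +1.31 − (+0.82) = +0.49 V, n = 6.
Overall: Cr₂O₇²⁻(aq) + 14 H⁺(aq) + 6 Hg(l) → 2 Cr³⁺(aq) + 7 H₂O(l) + 3 Hg₂²⁺(aq)
Q = [Cr³⁺]^2·[Hg₂²⁺]^3 / ([Cr₂O₇²⁻]·[H⁺]^14); log Q = 9.025.
E = E° − (0.0592/n) log Q = +0.49 − (0.0592/6)(9.025) = +0.401 V.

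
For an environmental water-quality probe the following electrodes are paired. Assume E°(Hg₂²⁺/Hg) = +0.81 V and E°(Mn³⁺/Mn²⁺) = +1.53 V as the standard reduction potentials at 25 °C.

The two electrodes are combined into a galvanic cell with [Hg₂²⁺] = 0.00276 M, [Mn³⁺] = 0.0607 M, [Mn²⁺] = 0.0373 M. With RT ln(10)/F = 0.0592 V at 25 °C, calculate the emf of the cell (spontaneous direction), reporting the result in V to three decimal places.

+0.808 V

Mn³⁺/Mn²⁺ is the cathode (higher E°), Hg₂²⁺/Hg the anode: E°cell = +1.53 − (+0.81) = +0.72 V, n = 2.
Overall: 2 Mn³⁺(aq) + 2 Hg(l) → 2 Mn²⁺(aq) + Hg₂²⁺(aq)
Q = [Mn²⁺]^2·[Hg₂²⁺] / ([Mn³⁺]^2); log Q = -2.982.
E = E° − (0.0592/n) log Q = +0.72 − (0.0592/2)(-2.982) = +0.808 V.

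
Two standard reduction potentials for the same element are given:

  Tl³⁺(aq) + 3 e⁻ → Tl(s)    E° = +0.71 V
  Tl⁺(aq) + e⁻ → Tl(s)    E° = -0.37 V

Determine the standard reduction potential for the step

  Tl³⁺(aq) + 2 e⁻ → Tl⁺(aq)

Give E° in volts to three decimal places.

+1.250 V

Sequential free energies add, so n₃E°₃ = n₁E°₁ + n₂E°₂.
With n₃ = 3, and the known step contributing 1×(-0.37) V, the unknown satisfies 2·E° = 3×(+0.71) − 1×(-0.37) = +2.500.
E° = +2.500 / 2 = +1.250 V.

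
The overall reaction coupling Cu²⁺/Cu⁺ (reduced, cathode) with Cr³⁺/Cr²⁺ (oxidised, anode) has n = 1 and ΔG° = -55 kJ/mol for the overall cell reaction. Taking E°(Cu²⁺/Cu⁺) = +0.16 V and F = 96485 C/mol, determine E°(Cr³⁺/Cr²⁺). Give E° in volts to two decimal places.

E°cell = −ΔG°/(nF) = −(-55×10³)/((1)(96485)) = +0.570 V.
Since Cu²⁺/Cu⁺ is the cathode and Cr³⁺/Cr²⁺ the anode, E°cell = E°(Cu²⁺/Cu⁺) − E°(Cr³⁺/Cr²⁺).
So E°(Cr³⁺/Cr²⁺) = E°(Cu²⁺/Cu⁺) − E°cell = (+0.16) − (+0.570) = -0.41 V.

-0.41 V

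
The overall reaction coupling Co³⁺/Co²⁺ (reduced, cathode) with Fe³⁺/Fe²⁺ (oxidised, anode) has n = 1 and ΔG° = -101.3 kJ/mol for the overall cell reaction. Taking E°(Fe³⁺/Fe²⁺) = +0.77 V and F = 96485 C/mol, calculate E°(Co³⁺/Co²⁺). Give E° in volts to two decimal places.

+1.82 V

E°cell = −ΔG°/(nF) = −(-101.3×10³)/((1)(96485)) = +1.050 V.
Since Co³⁺/Co²⁺ is the cathode and Fe³⁺/Fe²⁺ the anode, E°cell = E°(Co³⁺/Co²⁺) − E°(Fe³⁺/Fe²⁺).
So E°(Co³⁺/Co²⁺) = E°cell + E°(Fe³⁺/Fe²⁺) = +1.050 + (+0.77) = +1.82 V.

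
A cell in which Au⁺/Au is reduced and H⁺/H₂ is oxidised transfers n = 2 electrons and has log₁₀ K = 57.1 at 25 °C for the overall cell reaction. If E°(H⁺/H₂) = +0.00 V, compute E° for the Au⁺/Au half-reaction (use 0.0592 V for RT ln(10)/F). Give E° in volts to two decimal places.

E°cell = (0.0592/n)·log K = (0.0592/2)(57.1) = +1.690 V.
Since Au⁺/Au is the cathode and H⁺/H₂ the anode, E°cell = E°(Au⁺/Au) − E°(H⁺/H₂).
So E°(Au⁺/Au) = E°cell + E°(H⁺/H₂) = +1.690 + (+0.00) = +1.69 V.

+1.69 V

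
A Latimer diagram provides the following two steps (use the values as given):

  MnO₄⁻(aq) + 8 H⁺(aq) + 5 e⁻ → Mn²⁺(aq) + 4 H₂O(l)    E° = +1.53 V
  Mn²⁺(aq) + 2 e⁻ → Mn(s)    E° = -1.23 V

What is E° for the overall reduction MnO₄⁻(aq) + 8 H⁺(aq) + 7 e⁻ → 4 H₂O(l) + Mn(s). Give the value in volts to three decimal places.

+0.741 V

Adding the free-energy changes (−nFE°) of the two steps gives −n₃FE°₃ = −n₁FE°₁ − n₂FE°₂.
E°₃ = (5×+1.53 + 2×-1.23) / 7 = (+5.190) / 7 = +0.741 V.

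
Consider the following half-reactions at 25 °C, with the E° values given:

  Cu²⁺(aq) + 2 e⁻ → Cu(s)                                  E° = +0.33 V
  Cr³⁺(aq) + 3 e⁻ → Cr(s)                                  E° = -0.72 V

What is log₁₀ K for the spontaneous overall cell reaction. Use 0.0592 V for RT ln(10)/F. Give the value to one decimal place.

Cathode: Cu²⁺/Cu; anode: Cr³⁺/Cr. E°cell = +1.05 V, n = 6.
log K = nE°cell / 0.0592 = (6)(+1.05) / 0.0592 = 106.4.

106.4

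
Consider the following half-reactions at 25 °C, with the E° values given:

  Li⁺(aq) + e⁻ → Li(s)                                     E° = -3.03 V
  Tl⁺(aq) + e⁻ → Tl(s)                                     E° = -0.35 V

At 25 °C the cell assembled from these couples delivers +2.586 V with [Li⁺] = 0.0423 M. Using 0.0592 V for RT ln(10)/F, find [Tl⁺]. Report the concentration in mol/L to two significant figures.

Tl⁺/Tl is the cathode, Li⁺/Li the anode: E°cell = +2.68 V, n = 1.
Overall reaction: Tl⁺(aq) + Li(s) → Tl(s) + Li⁺(aq); Q = [Li⁺]^1/[Tl⁺]^1.
From E = E° − (0.0592/n) log Q: log Q = (E° − E)·n/0.0592 = (+2.68 − (+2.586))·1/0.0592 = 1.5878.
So 1·log[Tl⁺] = 1·log(0.0423) − log Q = -1.3737 − (1.5878) = -2.9615; [Tl⁺] = 10^(-2.9615) ≈ 0.0011 M.

0.0011 M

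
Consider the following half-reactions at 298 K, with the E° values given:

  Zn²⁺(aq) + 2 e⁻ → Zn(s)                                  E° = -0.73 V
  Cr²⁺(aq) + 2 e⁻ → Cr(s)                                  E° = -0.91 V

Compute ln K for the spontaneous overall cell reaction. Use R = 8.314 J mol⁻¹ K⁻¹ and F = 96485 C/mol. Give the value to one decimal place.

14.0

Cathode: Zn²⁺/Zn; anode: Cr²⁺/Cr. E°cell = (-0.73) − (-0.91) = +0.18 V, with n = 2.
ΔG° = −nFE° = −RT ln K, so ln K = nFE°/(RT) = (2)(96485)(+0.18) / ((8.314)(298)) = 14.020.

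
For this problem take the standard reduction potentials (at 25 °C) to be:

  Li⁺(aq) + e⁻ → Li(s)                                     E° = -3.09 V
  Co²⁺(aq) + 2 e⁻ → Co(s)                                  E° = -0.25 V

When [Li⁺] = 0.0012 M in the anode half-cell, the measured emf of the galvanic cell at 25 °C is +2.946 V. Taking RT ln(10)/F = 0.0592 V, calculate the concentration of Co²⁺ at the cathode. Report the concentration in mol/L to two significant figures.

0.0055 M

Co²⁺/Co is the cathode, Li⁺/Li the anode: E°cell = +2.84 V, n = 2.
Overall reaction: Co²⁺(aq) + 2 Li(s) → Co(s) + 2 Li⁺(aq); Q = [Li⁺]^2/[Co²⁺]^1.
From E = E° − (0.0592/n) log Q: log Q = (E° − E)·n/0.0592 = (+2.84 − (+2.946))·2/0.0592 = -3.5811.
So 1·log[Co²⁺] = 2·log(0.0012) − log Q = -5.8416 − (-3.5811) = -2.2605; [Co²⁺] = 10^(-2.2605) ≈ 0.0055 M.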